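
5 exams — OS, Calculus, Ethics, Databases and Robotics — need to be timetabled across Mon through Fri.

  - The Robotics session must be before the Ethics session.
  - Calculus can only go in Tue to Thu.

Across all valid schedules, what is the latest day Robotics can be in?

Thu

Downstream work caps Robotics at Thu.
Robotics at Thu is achievable: Databases in Mon, OS in Mon, Calculus in Tue, Ethics in Fri, Robotics in Thu.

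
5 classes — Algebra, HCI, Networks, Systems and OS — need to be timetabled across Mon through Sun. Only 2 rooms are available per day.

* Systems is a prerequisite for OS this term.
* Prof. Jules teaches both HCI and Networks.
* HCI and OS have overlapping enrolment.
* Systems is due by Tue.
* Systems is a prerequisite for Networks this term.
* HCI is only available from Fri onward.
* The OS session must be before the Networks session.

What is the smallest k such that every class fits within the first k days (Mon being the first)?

The precedence chain requires at least 3 distinct days.
With at most 2 per day and 5 classes, at least 3 days are needed.
HCI can't be placed before Fri — that is day 5 counting from Mon — so the schedule must run through at least 5 days.
5 works (last occupied day: Fri): for example Systems=Mon, OS=Tue, Algebra=Mon, Networks=Wed, HCI=Fri.

5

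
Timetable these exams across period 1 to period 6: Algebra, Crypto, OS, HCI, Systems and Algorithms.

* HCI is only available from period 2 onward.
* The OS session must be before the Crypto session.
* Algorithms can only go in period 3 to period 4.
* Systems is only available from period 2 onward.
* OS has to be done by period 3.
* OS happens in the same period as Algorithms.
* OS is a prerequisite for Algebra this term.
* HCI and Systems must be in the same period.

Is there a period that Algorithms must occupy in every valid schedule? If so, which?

period 3

Algorithms is available from period 3; Algorithms's own window allows nothing later than period 4; Algorithms must be in the same period as OS, which can't be after period 3, so Algorithms is at most period 3.
So Algorithms is pinned to period 3.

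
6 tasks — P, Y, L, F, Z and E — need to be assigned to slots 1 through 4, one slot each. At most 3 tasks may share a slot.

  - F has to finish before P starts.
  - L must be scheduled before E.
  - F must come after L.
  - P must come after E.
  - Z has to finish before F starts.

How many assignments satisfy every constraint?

36

Splitting on P: it can be 3 (4), 4 (32). Listing each branch's schedules as (Y, L, F, Z, E):
P=3: (1,1,2,1,2) (2,1,2,1,2) (3,1,2,1,2) (4,1,2,1,2) — 4.
P=4: (1,1,2,1,2) (1,1,2,1,3) (1,1,3,1,2) (1,1,3,1,3) (1,1,3,2,2) (1,1,3,2,3) (1,2,3,1,3) (1,2,3,2,3) (2,1,2,1,2) (2,1,2,1,3) (2,1,3,1,2) (2,1,3,1,3) (2,1,3,2,2) (2,1,3,2,3) (2,2,3,1,3) (2,2,3,2,3) (3,1,2,1,2) (3,1,2,1,3) (3,1,3,1,2) (3,1,3,1,3) (3,1,3,2,2) (3,1,3,2,3) (3,2,3,1,3) (3,2,3,2,3) (4,1,2,1,2) (4,1,2,1,3) (4,1,3,1,2) (4,1,3,1,3) (4,1,3,2,2) (4,1,3,2,3) (4,2,3,1,3) (4,2,3,2,3) — 32.
Summing: 4 + 32 = 36.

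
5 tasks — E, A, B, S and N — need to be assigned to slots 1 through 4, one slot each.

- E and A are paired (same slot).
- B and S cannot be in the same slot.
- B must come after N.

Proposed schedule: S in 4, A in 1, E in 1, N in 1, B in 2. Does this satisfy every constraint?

E and A are paired (same slot) — holds.
B must come after N — holds.
B and S cannot be in the same slot — holds.

Valid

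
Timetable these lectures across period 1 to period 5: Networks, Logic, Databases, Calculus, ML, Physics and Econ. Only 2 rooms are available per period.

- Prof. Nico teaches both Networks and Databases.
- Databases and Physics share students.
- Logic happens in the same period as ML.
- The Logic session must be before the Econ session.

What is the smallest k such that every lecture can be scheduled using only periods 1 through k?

The precedence chain requires at least 2 distinct periods.
With at most 2 per period and 7 lectures, at least 4 periods are needed.
4 works (last occupied period: period 4): for example Calculus in period 3, ML in period 1, Econ in period 2, Physics in period 4, Logic in period 1, Networks in period 2, Databases in period 3.

4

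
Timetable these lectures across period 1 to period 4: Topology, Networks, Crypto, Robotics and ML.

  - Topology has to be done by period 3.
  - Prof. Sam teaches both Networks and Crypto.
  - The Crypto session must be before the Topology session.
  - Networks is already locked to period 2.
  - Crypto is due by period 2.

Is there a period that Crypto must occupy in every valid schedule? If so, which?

period 1

Crypto's window is period 1–period 2.
Networks is fixed at period 2, and Crypto can't share a period with Networks.
So Crypto must be period 1.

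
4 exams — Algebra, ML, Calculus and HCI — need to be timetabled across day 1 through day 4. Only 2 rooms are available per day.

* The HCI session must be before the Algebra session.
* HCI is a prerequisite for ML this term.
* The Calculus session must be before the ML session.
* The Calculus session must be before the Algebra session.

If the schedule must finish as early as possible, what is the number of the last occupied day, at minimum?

The precedence chain requires at least 2 distinct days.
With at most 2 per day and 4 exams, at least 2 days are needed.
2 works (last occupied day: day 2): for example ML=day 2; Algebra=day 2; Calculus=day 1; HCI=day 1.

day 2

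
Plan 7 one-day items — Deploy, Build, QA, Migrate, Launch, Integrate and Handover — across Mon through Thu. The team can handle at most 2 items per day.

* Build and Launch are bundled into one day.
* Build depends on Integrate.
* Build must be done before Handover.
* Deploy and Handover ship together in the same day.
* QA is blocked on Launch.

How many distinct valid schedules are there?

4

Enumerating: Integrate -> Mon, Deploy -> Thu, Launch -> Tue, Build -> Tue, Handover -> Thu, QA -> Wed, Migrate -> Mon | Migrate=Wed; Handover=Thu; Deploy=Thu; Build=Tue; QA=Wed; Launch=Tue; Integrate=Mon | Integrate=Mon; Migrate=Mon; Handover=Wed; Launch=Tue; QA=Thu; Build=Tue; Deploy=Wed | Deploy in Wed, Handover in Wed, Build in Tue, Integrate in Mon, QA in Thu, Migrate in Thu, Launch in Tue.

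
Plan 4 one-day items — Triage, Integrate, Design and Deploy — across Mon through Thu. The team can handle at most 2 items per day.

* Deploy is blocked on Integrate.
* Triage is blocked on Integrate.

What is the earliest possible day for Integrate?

Mon

Downstream work caps Integrate at Wed.
Integrate at Mon is achievable: Integrate in Mon; Triage in Tue; Design in Mon; Deploy in Tue.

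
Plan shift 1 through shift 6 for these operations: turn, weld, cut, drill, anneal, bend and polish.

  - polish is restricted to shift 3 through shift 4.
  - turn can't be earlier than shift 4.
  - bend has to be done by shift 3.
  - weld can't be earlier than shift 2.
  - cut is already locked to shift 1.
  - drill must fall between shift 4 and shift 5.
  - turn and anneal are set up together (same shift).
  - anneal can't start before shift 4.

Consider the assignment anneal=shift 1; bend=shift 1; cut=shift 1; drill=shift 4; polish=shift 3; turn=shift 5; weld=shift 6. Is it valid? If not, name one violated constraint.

No — it violates: turn and anneal are set up together (same shift)

cut is already locked to shift 1 — holds.
bend has to be done by shift 3 — holds.
turn and anneal are set up together (same shift) — violated.
drill must fall between shift 4 and shift 5 — holds.
anneal can't start before shift 4 — violated.
turn can't be earlier than shift 4 — holds.
weld can't be earlier than shift 2 — holds.
polish is restricted to shift 3 through shift 4 — holds.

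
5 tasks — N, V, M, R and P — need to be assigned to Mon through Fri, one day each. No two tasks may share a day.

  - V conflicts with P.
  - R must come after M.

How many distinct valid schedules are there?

60

Splitting on N: it can be Mon (12), Tue (12), Wed (12), Thu (12), Fri (12). Listing each branch's schedules as (V, M, R, P):
N=Mon: (Tue,Wed,Thu,Fri) (Tue,Wed,Fri,Thu) (Tue,Thu,Fri,Wed) (Wed,Tue,Thu,Fri) (Wed,Tue,Fri,Thu) (Wed,Thu,Fri,Tue) (Thu,Tue,Wed,Fri) (Thu,Tue,Fri,Wed) (Thu,Wed,Fri,Tue) (Fri,Tue,Wed,Thu) (Fri,Tue,Thu,Wed) (Fri,Wed,Thu,Tue) — 12.
N=Tue: (Mon,Wed,Thu,Fri) (Mon,Wed,Fri,Thu) (Mon,Thu,Fri,Wed) (Wed,Mon,Thu,Fri) (Wed,Mon,Fri,Thu) (Wed,Thu,Fri,Mon) (Thu,Mon,Wed,Fri) (Thu,Mon,Fri,Wed) (Thu,Wed,Fri,Mon) (Fri,Mon,Wed,Thu) (Fri,Mon,Thu,Wed) (Fri,Wed,Thu,Mon) — 12.
N=Wed: (Mon,Tue,Thu,Fri) (Mon,Tue,Fri,Thu) (Mon,Thu,Fri,Tue) (Tue,Mon,Thu,Fri) (Tue,Mon,Fri,Thu) (Tue,Thu,Fri,Mon) (Thu,Mon,Tue,Fri) (Thu,Mon,Fri,Tue) (Thu,Tue,Fri,Mon) (Fri,Mon,Tue,Thu) (Fri,Mon,Thu,Tue) (Fri,Tue,Thu,Mon) — 12.
N=Thu: (Mon,Tue,Wed,Fri) (Mon,Tue,Fri,Wed) (Mon,Wed,Fri,Tue) (Tue,Mon,Wed,Fri) (Tue,Mon,Fri,Wed) (Tue,Wed,Fri,Mon) (Wed,Mon,Tue,Fri) (Wed,Mon,Fri,Tue) (Wed,Tue,Fri,Mon) (Fri,Mon,Tue,Wed) (Fri,Mon,Wed,Tue) (Fri,Tue,Wed,Mon) — 12.
N=Fri: (Mon,Tue,Wed,Thu) (Mon,Tue,Thu,Wed) (Mon,Wed,Thu,Tue) (Tue,Mon,Wed,Thu) (Tue,Mon,Thu,Wed) (Tue,Wed,Thu,Mon) (Wed,Mon,Tue,Thu) (Wed,Mon,Thu,Tue) (Wed,Tue,Thu,Mon) (Thu,Mon,Tue,Wed) (Thu,Mon,Wed,Tue) (Thu,Tue,Wed,Mon) — 12.
Summing: 12 + 12 + 12 + 12 + 12 = 60.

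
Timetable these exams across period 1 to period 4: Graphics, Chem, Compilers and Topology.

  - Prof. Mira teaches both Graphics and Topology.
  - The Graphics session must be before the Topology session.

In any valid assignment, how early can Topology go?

period 2

Precedence pushes Topology to at least period 2.
Topology at period 2 is achievable: Graphics in period 1, Chem in period 1, Compilers in period 1, Topology in period 2.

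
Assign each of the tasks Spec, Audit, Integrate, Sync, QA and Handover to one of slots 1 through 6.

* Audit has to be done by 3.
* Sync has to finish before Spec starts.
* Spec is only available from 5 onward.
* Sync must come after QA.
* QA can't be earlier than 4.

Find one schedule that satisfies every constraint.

Handover -> 1, QA -> 4, Spec -> 6, Integrate -> 1, Sync -> 5, Audit -> 1

Checking: QA(4) before Sync(5); Sync(5) before Spec(6); Spec=6 in [5,6]; QA=4 in [4,6]; Audit=1 in [1,3].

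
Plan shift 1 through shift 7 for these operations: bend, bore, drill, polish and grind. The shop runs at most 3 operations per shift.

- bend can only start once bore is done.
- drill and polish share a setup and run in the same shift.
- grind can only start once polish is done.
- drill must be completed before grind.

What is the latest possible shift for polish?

Downstream work caps polish at shift 6.
polish at shift 6 is achievable: bore in shift 1, polish in shift 6, bend in shift 2, grind in shift 7, drill in shift 6.

shift 6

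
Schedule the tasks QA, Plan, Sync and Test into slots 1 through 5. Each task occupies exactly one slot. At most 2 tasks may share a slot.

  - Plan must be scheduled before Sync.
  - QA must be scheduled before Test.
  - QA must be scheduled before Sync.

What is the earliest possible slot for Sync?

Precedence pushes Sync to at least 2.
Sync at 2 is achievable: Test -> 2; Plan -> 1; Sync -> 2; QA -> 1.

2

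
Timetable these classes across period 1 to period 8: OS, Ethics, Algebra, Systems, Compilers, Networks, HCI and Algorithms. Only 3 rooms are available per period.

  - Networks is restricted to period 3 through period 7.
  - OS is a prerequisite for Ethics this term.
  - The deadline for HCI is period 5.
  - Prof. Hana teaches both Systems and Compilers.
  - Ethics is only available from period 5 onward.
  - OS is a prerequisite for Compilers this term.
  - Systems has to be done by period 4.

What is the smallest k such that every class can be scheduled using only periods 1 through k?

5

The precedence chain requires at least 2 distinct periods.
With at most 3 per period and 8 classes, at least 3 periods are needed.
Ethics can't be placed before period 5, so the schedule must run through at least period 5.
5 works (last occupied period: period 5): for example Ethics in period 5; Networks in period 3; Algebra in period 1; Algorithms in period 2; OS in period 1; Compilers in period 2; HCI in period 2; Systems in period 1.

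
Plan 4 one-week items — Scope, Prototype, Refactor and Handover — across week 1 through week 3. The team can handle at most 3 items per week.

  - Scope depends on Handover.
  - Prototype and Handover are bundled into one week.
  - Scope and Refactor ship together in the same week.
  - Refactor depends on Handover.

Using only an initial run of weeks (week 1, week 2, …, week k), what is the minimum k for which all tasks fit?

2

The precedence chain requires at least 2 distinct weeks.
With at most 3 per week and 4 tasks, at least 2 weeks are needed.
2 works (last occupied week: week 2): for example Scope -> week 2; Refactor -> week 2; Prototype -> week 1; Handover -> week 1.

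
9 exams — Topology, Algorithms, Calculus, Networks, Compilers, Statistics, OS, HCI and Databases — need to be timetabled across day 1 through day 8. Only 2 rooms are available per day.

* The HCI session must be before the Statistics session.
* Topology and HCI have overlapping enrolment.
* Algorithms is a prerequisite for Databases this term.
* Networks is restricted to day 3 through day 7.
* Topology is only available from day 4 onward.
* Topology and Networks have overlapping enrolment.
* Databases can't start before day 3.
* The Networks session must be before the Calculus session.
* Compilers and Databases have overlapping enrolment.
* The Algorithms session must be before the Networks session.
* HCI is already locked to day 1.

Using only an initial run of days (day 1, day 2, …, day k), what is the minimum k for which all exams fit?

The precedence chain requires at least 3 distinct days.
With at most 2 per day and 9 exams, at least 5 days are needed.
Topology can't be placed before day 4, so the schedule must run through at least day 4.
5 works (last occupied day: day 5): for example OS -> day 5; Algorithms -> day 1; Databases -> day 3; Topology -> day 4; Networks -> day 3; Calculus -> day 4; Compilers -> day 2; HCI -> day 1; Statistics -> day 2.

5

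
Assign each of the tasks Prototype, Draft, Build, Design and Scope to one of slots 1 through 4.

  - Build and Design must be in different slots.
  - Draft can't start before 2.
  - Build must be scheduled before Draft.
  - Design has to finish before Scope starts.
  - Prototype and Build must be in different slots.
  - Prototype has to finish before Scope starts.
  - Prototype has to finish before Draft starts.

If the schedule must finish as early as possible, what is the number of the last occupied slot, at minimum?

The precedence chain requires at least 2 distinct slots.
Could 2 slots be enough, i.e. nothing placed later than 2? No: Draft's window within 2 slots is {2}; Build must come before Draft (at 2 or earlier) → {1}; Prototype must come before Draft (at 2 or earlier) → {1}; Build can't share with Prototype (1) → nothing is left.
So 2 slots is not enough.
3 works (last occupied slot: 3): for example Prototype=1; Draft=3; Design=1; Build=2; Scope=2.

3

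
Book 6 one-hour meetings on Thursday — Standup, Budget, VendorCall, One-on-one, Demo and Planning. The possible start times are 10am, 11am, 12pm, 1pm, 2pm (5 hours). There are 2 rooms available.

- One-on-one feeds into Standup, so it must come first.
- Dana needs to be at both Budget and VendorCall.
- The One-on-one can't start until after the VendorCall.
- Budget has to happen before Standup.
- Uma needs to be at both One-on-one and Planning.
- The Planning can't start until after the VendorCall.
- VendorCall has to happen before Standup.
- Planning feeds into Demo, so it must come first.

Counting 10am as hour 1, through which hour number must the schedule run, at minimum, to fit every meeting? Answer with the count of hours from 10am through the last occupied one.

The precedence chain requires at least 3 distinct hours.
With at most 2 per hour and 6 meetings, at least 3 hours are needed.
Could 3 hours be enough, i.e. nothing placed later than 12pm? No: Planning must come after VendorCall (at 10am or later) → {11am, 12pm}; VendorCall must come before Planning (at 12pm or earlier) → {10am, 11am}; Standup must come after VendorCall (at 10am or later) → {11am, 12pm}; One-on-one must come after VendorCall (at 10am or later) → {11am, 12pm}; Demo must come after Planning (at 11am or later) → {12pm}; Planning must come before Demo (at 12pm or earlier) → {11am}; Standup must come after One-on-one (at 11am or later) → {12pm}; One-on-one must come before Standup (at 12pm or earlier) → {11am}; Planning can't share with One-on-one (11am) → nothing is left.
So 3 hours is not enough.
4 works (last occupied hour: 1pm): for example Standup=12pm, Planning=12pm, Budget=11am, One-on-one=11am, VendorCall=10am, Demo=1pm.

4 hours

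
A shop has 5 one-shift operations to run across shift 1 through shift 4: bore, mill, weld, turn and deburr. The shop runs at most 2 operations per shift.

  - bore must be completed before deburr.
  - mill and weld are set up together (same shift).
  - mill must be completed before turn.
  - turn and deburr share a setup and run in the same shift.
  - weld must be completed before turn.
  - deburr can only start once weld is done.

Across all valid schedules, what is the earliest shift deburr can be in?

Precedence pushes deburr to at least shift 2.
deburr at shift 3 is achievable: weld -> shift 1; mill -> shift 1; deburr -> shift 3; turn -> shift 3; bore -> shift 2.
Nothing earlier works — the capacity limit rule out every shift before shift 3.

shift 3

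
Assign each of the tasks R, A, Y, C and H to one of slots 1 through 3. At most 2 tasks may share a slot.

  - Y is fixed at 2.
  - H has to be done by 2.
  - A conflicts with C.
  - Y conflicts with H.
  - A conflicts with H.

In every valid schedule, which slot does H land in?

H's window is 1–2.
Y is fixed at 2, and H can't share a slot with Y.
So H must be 1.

1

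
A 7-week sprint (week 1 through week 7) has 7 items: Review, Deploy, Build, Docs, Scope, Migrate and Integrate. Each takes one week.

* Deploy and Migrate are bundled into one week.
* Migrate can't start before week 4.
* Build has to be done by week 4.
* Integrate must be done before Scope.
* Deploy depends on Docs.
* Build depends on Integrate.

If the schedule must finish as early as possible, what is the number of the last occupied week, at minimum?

week 4

The precedence chain requires at least 2 distinct weeks.
Migrate can't be placed before week 4, so the schedule must run through at least week 4.
4 works (last occupied week: week 4): for example Review=week 1, Docs=week 1, Migrate=week 4, Integrate=week 1, Build=week 2, Scope=week 2, Deploy=week 4.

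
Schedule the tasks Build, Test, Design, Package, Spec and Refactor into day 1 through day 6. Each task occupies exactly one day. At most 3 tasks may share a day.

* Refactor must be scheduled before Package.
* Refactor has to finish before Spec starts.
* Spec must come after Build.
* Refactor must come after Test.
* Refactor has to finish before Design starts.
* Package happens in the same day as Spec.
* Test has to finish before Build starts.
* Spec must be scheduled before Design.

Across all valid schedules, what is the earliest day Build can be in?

Precedence pushes Build to at least day 2; downstream work caps Build at day 4.
Build at day 2 is achievable: Spec -> day 3; Design -> day 4; Build -> day 2; Refactor -> day 2; Package -> day 3; Test -> day 1.

day 2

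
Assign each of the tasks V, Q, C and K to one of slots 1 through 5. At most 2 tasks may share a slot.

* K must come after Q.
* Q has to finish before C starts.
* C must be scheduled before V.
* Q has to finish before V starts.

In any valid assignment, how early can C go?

Precedence pushes C to at least 2; downstream work caps C at 4.
C at 2 is achievable: C=2, Q=1, K=2, V=3.

2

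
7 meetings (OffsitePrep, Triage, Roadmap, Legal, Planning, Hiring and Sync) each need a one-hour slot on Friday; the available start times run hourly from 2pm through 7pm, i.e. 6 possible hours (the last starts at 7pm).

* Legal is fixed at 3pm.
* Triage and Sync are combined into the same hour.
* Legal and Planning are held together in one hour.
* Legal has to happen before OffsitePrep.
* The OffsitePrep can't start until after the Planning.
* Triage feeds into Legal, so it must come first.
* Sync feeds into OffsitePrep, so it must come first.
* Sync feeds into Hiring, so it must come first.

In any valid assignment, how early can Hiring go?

Precedence pushes Hiring to at least 3pm.
Hiring at 3pm is achievable: Hiring in 3pm; Triage in 2pm; Legal in 3pm; Sync in 2pm; Roadmap in 2pm; OffsitePrep in 4pm; Planning in 3pm.

3pm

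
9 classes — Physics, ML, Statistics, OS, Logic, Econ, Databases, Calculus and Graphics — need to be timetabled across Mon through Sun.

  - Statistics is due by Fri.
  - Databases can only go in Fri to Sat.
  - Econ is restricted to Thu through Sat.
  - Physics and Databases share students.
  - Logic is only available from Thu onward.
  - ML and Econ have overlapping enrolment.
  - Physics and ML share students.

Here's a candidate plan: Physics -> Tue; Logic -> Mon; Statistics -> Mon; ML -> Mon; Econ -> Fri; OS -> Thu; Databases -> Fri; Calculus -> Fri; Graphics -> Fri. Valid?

No — it violates: Logic is only available from Thu onward

Physics and ML share students — holds.
Physics and Databases share students — holds.
Logic is only available from Thu onward — violated.
ML and Econ have overlapping enrolment — holds.
Econ is restricted to Thu through Sat — holds.
Statistics is due by Fri — holds.
Databases can only go in Fri to Sat — holds.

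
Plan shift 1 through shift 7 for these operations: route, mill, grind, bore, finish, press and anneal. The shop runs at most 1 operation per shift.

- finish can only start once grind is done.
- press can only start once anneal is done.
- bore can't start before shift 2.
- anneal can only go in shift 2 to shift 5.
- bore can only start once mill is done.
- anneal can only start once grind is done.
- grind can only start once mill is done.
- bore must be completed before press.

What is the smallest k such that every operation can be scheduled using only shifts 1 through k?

The precedence chain requires at least 4 distinct shifts.
With at most 1 per shift and 7 operations, at least 7 shifts are needed.
7 works (last occupied shift: shift 7): for example press=shift 5; finish=shift 6; anneal=shift 3; route=shift 7; mill=shift 1; bore=shift 4; grind=shift 2.

7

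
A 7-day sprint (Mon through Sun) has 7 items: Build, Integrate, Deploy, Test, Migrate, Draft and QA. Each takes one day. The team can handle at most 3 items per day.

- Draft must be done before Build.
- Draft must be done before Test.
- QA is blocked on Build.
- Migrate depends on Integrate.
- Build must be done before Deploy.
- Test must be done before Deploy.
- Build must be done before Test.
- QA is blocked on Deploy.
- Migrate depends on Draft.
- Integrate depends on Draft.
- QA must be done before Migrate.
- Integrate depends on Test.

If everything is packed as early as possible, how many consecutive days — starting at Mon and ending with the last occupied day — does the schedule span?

The precedence chain requires at least 6 distinct days.
With at most 3 per day and 7 tasks, at least 3 days are needed.
6 works (last occupied day: Sat): for example QA=Fri; Integrate=Thu; Test=Wed; Deploy=Thu; Draft=Mon; Build=Tue; Migrate=Sat.

6 days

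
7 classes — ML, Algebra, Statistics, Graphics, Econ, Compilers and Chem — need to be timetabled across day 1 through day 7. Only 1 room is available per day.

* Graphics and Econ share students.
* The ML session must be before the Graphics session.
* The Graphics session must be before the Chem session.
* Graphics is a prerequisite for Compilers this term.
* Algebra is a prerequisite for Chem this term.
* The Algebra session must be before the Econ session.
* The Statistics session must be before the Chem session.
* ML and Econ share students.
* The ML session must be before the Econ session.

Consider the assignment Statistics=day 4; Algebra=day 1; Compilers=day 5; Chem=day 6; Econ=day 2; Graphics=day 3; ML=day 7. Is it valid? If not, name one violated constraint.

The Statistics session must be before the Chem session — holds.
Algebra is a prerequisite for Chem this term — holds.
The ML session must be before the Graphics session — violated.
ML and Econ share students — holds.
Graphics and Econ share students — holds.
The Algebra session must be before the Econ session — holds.
The Graphics session must be before the Chem session — holds.
Graphics is a prerequisite for Compilers this term — holds.
Only 1 room is available per day — holds.
The ML session must be before the Econ session — violated.

No — it violates: The ML session must be before the Econ session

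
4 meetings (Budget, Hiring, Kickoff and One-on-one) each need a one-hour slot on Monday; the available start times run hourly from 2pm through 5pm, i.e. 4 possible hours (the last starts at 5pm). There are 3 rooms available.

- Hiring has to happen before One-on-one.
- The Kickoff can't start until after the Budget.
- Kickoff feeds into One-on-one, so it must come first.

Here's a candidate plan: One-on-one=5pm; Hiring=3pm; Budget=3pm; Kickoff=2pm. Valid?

No — it violates: The Kickoff can't start until after the Budget

Kickoff feeds into One-on-one, so it must come first — holds.
The Kickoff can't start until after the Budget — violated.
Hiring has to happen before One-on-one — holds.
There are 3 rooms available — holds.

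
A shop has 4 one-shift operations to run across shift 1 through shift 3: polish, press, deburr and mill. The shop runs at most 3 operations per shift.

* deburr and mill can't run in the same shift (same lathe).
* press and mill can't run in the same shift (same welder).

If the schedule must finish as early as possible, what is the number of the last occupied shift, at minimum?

With at most 3 per shift and 4 operations, at least 2 shifts are needed.
2 works (last occupied shift: shift 2): for example press in shift 1; polish in shift 1; deburr in shift 1; mill in shift 2.

shift 2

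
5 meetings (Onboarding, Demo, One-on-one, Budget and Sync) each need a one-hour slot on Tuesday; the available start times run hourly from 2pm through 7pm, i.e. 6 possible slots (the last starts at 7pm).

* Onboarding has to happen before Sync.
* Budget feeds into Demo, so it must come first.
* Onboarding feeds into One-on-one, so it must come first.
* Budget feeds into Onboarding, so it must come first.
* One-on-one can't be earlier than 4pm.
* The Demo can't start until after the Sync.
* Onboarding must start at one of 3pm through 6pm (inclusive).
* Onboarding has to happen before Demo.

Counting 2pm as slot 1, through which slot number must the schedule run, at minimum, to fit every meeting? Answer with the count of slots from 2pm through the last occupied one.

The precedence chain requires at least 4 distinct slots.
4 works (last occupied slot: 5pm): for example Demo in 5pm; Sync in 4pm; Budget in 2pm; One-on-one in 4pm; Onboarding in 3pm.

4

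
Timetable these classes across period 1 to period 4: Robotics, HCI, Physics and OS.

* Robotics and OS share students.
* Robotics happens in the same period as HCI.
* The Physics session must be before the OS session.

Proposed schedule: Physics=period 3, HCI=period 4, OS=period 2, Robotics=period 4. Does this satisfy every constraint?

Robotics happens in the same period as HCI — holds.
Robotics and OS share students — holds.
The Physics session must be before the OS session — violated.

No — it violates: The Physics session must be before the OS session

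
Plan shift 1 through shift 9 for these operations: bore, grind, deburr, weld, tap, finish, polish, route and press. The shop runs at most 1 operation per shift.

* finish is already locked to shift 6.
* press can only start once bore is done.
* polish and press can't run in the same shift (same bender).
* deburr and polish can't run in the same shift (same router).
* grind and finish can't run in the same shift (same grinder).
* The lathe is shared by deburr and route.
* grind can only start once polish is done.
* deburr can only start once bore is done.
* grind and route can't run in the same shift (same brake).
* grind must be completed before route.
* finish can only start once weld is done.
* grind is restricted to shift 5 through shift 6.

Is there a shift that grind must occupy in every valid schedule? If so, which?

grind's window is shift 5–shift 6.
finish is fixed at shift 6, and grind can't share a shift with finish.
So grind must be shift 5.

shift 5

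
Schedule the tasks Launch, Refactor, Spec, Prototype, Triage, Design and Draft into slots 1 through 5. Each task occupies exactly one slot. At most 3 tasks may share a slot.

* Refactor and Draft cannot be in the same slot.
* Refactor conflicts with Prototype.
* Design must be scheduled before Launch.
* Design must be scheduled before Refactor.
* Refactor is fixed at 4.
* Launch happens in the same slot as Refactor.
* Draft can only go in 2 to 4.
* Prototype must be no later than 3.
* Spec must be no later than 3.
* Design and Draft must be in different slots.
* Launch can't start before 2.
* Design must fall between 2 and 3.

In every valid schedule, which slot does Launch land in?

4

Launch is available from 2; Launch must be in the same slot as Refactor, which can't be before 4, so Launch is at least 4; Launch must be in the same slot as Refactor, which can't be after 4, so Launch is at most 4.
So Launch is pinned to 4.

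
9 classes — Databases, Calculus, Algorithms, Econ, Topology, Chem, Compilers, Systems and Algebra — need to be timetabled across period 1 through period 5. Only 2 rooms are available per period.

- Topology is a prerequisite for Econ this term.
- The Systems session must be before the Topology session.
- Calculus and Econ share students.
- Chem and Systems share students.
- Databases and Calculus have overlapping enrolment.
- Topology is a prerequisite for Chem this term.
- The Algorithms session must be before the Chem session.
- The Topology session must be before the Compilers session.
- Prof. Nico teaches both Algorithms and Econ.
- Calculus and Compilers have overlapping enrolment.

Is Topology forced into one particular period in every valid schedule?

No

Topology can be period 2 (e.g. Algorithms in period 1, Chem in period 3, Algebra in period 4, Econ in period 3, Calculus in period 5, Databases in period 2, Systems in period 1, Compilers in period 4, Topology in period 2) or period 3 (e.g. Systems=period 1; Compilers=period 5; Chem=period 4; Econ=period 4; Databases=period 2; Algorithms=period 1; Algebra=period 2; Calculus=period 3; Topology=period 3).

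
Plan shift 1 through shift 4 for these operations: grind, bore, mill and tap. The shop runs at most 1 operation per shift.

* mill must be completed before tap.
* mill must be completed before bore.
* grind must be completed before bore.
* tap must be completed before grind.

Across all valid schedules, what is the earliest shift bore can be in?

shift 4

Precedence pushes bore to at least shift 4.
bore at shift 4 is achievable: grind in shift 3, bore in shift 4, tap in shift 2, mill in shift 1.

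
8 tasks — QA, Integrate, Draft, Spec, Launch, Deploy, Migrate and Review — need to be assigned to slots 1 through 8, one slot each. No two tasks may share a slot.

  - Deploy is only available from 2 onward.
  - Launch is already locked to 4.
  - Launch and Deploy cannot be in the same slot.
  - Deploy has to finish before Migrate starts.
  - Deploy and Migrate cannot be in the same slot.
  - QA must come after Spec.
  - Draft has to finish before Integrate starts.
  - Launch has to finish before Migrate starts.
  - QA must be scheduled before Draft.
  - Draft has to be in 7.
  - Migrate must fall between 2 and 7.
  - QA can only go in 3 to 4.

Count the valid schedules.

4

Enumerating: Draft in 7, Launch in 4, Migrate in 5, Review in 6, QA in 3, Deploy in 2, Integrate in 8, Spec in 1 | Review=5, Deploy=2, Migrate=6, QA=3, Launch=4, Spec=1, Integrate=8, Draft=7 | Integrate in 8, Migrate in 6, Deploy in 5, Launch in 4, QA in 3, Spec in 1, Review in 2, Draft in 7 | QA=3, Review=1, Integrate=8, Deploy=5, Migrate=6, Draft=7, Launch=4, Spec=2.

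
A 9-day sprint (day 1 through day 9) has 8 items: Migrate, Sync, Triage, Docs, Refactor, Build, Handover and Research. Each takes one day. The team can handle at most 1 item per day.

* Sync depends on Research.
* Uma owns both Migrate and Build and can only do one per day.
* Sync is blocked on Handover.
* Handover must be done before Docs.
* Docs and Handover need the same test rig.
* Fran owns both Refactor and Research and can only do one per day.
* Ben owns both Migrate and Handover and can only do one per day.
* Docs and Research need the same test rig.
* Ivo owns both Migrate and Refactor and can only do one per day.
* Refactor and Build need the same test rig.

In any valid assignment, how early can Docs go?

day 2

Precedence pushes Docs to at least day 2.
Docs at day 2 is achievable: Build=day 8; Refactor=day 7; Triage=day 6; Handover=day 1; Research=day 3; Sync=day 4; Migrate=day 5; Docs=day 2.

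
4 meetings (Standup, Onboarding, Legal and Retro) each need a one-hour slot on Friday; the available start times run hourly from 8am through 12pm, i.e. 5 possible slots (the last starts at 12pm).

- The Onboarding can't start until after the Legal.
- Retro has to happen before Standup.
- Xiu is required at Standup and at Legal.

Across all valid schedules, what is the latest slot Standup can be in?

Precedence pushes Standup to at least 9am.
Standup at 12pm is achievable: Onboarding -> 9am, Standup -> 12pm, Retro -> 8am, Legal -> 8am.

12pm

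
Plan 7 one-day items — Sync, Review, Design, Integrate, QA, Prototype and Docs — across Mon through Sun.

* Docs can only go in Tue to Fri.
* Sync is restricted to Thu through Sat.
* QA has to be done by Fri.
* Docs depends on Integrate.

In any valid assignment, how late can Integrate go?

Thu

Downstream work caps Integrate at Thu.
Integrate at Thu is achievable: Sync -> Thu; Integrate -> Thu; QA -> Mon; Design -> Mon; Prototype -> Mon; Review -> Mon; Docs -> Fri.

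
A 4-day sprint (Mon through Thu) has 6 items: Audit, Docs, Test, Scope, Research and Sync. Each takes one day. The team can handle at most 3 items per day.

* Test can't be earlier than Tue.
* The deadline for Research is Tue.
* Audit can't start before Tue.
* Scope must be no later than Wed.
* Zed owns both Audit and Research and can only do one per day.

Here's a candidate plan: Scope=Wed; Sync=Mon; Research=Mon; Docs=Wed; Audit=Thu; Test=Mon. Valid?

The deadline for Research is Tue — holds.
The team can handle at most 3 items per day — holds.
Audit can't start before Tue — holds.
Test can't be earlier than Tue — violated.
Zed owns both Audit and Research and can only do one per day — holds.
Scope must be no later than Wed — holds.

No — it violates: Test can't be earlier than Tue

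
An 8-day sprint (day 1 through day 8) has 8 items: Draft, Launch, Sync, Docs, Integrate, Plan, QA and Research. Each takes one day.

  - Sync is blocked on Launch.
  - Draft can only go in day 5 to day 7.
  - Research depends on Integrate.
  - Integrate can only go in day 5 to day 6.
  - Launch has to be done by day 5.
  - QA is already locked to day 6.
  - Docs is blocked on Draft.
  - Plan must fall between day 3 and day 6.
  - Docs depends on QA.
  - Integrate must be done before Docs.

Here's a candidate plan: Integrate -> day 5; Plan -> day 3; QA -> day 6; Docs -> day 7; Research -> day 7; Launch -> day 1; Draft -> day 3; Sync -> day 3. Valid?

No. Draft can only go in day 5 to day 7 is not satisfied.

Research depends on Integrate — holds.
Integrate must be done before Docs — holds.
Docs is blocked on Draft — holds.
Sync is blocked on Launch — holds.
Launch has to be done by day 5 — holds.
Docs depends on QA — holds.
Plan must fall between day 3 and day 6 — holds.
Draft can only go in day 5 to day 7 — violated.
Integrate can only go in day 5 to day 6 — holds.
QA is already locked to day 6 — holds.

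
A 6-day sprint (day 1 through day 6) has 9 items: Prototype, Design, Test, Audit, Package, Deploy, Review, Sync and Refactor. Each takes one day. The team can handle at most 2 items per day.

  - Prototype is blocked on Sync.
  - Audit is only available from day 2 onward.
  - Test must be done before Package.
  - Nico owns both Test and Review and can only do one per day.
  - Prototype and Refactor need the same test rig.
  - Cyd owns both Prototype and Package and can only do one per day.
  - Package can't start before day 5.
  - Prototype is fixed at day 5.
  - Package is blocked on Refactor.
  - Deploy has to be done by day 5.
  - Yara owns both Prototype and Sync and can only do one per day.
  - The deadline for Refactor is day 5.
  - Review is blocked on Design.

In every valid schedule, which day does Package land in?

day 6

Package's window is day 5–day 6.
Prototype is fixed at day 5, and Package can't share a day with Prototype.
So Package must be day 6.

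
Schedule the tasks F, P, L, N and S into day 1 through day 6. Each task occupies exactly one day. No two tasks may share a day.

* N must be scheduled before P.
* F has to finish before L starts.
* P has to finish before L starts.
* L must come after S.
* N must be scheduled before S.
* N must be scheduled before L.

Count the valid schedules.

48

Splitting on F: it can be day 1 (10), day 2 (10), day 3 (10), day 4 (10), day 5 (8). Listing each branch's schedules as (P, L, N, S) by day number:
F=day 1: (3,5,2,4) (3,6,2,4) (3,6,2,5) (4,5,2,3) (4,6,2,3) (4,6,2,5) (4,6,3,5) (5,6,2,3) (5,6,2,4) (5,6,3,4) — 10.
F=day 2: (3,5,1,4) (3,6,1,4) (3,6,1,5) (4,5,1,3) (4,6,1,3) (4,6,1,5) (4,6,3,5) (5,6,1,3) (5,6,1,4) (5,6,3,4) — 10.
F=day 3: (2,5,1,4) (2,6,1,4) (2,6,1,5) (4,5,1,2) (4,6,1,2) (4,6,1,5) (4,6,2,5) (5,6,1,2) (5,6,1,4) (5,6,2,4) — 10.
F=day 4: (2,5,1,3) (2,6,1,3) (2,6,1,5) (3,5,1,2) (3,6,1,2) (3,6,1,5) (3,6,2,5) (5,6,1,2) (5,6,1,3) (5,6,2,3) — 10.
F=day 5: (2,6,1,3) (2,6,1,4) (3,6,1,2) (3,6,1,4) (3,6,2,4) (4,6,1,2) (4,6,1,3) (4,6,2,3) — 8.
Summing: 10 + 10 + 10 + 10 + 8 = 48.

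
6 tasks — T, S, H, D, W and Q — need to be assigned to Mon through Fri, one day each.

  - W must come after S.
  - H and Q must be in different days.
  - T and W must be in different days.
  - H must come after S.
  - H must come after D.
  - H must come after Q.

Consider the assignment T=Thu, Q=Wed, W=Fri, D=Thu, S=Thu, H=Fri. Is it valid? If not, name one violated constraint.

Valid

H must come after S — holds.
T and W must be in different days — holds.
H must come after Q — holds.
H must come after D — holds.
W must come after S — holds.
H and Q must be in different days — holds.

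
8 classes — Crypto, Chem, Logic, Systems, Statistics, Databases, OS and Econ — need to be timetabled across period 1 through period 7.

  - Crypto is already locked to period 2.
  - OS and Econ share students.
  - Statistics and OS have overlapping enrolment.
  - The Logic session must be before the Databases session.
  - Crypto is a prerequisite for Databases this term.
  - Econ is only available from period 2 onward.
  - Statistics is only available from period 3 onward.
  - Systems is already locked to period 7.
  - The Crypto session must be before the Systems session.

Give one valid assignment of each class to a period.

Chem -> period 1; Logic -> period 1; Databases -> period 3; Systems -> period 7; Statistics -> period 3; Crypto -> period 2; Econ -> period 2; OS -> period 1

Checking: Logic(period 1) before Databases(period 3); Crypto(period 2) before Systems(period 7); Crypto(period 2) before Databases(period 3); OS(period 1) != Econ(period 2); Statistics(period 3) != OS(period 1); Statistics=period 3 in [period 3,period 7]; Crypto=period 2 in [period 2,period 2]; Systems=period 7 in [period 7,period 7]; Econ=period 2 in [period 2,period 7].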